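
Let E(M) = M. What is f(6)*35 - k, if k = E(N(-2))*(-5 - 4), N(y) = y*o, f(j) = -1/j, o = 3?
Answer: -359/6 ≈ -59.833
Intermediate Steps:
N(y) = 3*y (N(y) = y*3 = 3*y)
k = 54 (k = (3*(-2))*(-5 - 4) = -6*(-9) = 54)
f(6)*35 - k = -1/6*35 - 1*54 = -1*⅙*35 - 54 = -⅙*35 - 54 = -35/6 - 54 = -359/6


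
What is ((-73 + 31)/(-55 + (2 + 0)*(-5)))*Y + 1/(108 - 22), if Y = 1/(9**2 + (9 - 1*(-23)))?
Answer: 10957/631670 ≈ 0.017346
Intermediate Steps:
Y = 1/113 (Y = 1/(81 + (9 + 23)) = 1/(81 + 32) = 1/113 ≈ 0.0088496)
((-73 + 31)/(-55 + (2 + 0)*(-5)))*Y + 1/(108 - 22) = ((-73 + 31)/(-55 + (2 + 0)*(-5)))*(1/113) + 1/(108 - 22) = -42/(-55 + 2*(-5))*(1/113) + 1/86 = -42/(-55 - 10)*(1/113) + 1/86 = -42/(-65)*(1/113) + 1/86 = -42*(-1/65)*(1/113) + 1/86 = (42/65)*(1/113) + 1/86 = 42/7345 + 1/86 = 10957/631670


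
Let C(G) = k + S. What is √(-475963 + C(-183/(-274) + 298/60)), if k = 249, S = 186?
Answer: 2*I*√118882 ≈ 689.58*I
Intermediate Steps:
C(G) = 435 (C(G) = 249 + 186 = 435)
√(-475963 + C(-183/(-274) + 298/60)) = √(-475963 + 435) = √(-475528) = 2*I*√118882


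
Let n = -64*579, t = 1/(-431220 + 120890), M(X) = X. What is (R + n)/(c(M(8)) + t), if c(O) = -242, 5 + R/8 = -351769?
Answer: 294942597280/25033287 ≈ 11782.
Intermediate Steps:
R = -2814192 (R = -40 + 8*(-351769) = -40 - 2814152 = -2814192)
t = -1/310330 (t = 1/(-310330) = -1/310330 ≈ -3.2224e-6)
n = -37056
(R + n)/(c(M(8)) + t) = (-2814192 - 37056)/(-242 - 1/310330) = -2851248/(-75099861/310330) = -2851248*(-310330/75099861) = 294942597280/25033287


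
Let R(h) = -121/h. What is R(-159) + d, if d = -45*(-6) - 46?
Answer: 35737/159 ≈ 224.76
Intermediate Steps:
d = 224 (d = 270 - 46 = 224)
R(-159) + d = -121/(-159) + 224 = -121*(-1/159) + 224 = 121/159 + 224 = 35737/159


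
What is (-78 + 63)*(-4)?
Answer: 60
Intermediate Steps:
(-78 + 63)*(-4) = -15*(-4) = 60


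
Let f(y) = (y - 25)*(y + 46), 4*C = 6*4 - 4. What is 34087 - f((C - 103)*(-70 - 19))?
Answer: -76221209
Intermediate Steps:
C = 5 (C = (6*4 - 4)/4 = (24 - 4)/4 = (1/4)*20 = 5)
f(y) = (-25 + y)*(46 + y)
34087 - f((C - 103)*(-70 - 19)) = 34087 - (-1150 + ((5 - 103)*(-70 - 19))**2 + 21*((5 - 103)*(-70 - 19))) = 34087 - (-1150 + (-98*(-89))**2 + 21*(-98*(-89))) = 34087 - (-1150 + 8722**2 + 21*8722) = 34087 - (-1150 + 76073284 + 183162) = 34087 - 1*76255296 = 34087 - 76255296 = -76221209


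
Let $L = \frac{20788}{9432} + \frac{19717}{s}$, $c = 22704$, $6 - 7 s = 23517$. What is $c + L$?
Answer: $\frac{419494128739}{18479646} \approx 22700.0$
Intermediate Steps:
$s = - \frac{23511}{7}$ ($s = \frac{6}{7} - \frac{23517}{7} = - \frac{23511}{7} \approx -3358.7$)
$L = - \frac{67754045}{18479646}$ ($L = \frac{20788}{9432} + \frac{19717}{- \frac{23511}{7}} = 20788 \cdot \frac{1}{9432} + 19717 \left(- \frac{7}{23511}\right) = \frac{5197}{2358} - \frac{138019}{23511} = - \frac{67754045}{18479646} \approx -3.6664$)
$c + L = 22704 - \frac{67754045}{18479646} = \frac{419494128739}{18479646}$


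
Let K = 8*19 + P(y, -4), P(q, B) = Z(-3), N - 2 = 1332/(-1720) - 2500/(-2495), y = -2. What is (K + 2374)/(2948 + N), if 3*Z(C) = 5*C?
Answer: 540930970/633030333 ≈ 0.85451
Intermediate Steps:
N = 477973/214570 (N = 2 + (1332/(-1720) - 2500/(-2495)) = 2 + (1332*(-1/1720) - 2500*(-1/2495)) = 2 + (-333/430 + 500/499) = 2 + 48833/214570 = 477973/214570 ≈ 2.2276)
Z(C) = 5*C/3 (Z(C) = (5*C)/3 = 5*C/3)
P(q, B) = -5 (P(q, B) = (5/3)*(-3) = -5)
K = 147 (K = 8*19 - 5 = 152 - 5 = 147)
(K + 2374)/(2948 + N) = (147 + 2374)/(2948 + 477973/214570) = 2521/(633030333/214570) = 2521*(214570/633030333) = 540930970/633030333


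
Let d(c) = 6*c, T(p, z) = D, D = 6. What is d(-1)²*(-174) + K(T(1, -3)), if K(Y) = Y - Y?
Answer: -6264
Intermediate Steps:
T(p, z) = 6
K(Y) = 0
d(-1)²*(-174) + K(T(1, -3)) = (6*(-1))²*(-174) + 0 = (-6)²*(-174) + 0 = 36*(-174) + 0 = -6264 + 0 = -6264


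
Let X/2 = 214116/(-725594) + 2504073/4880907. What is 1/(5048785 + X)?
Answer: 590259472293/2980093427107501055 ≈ 1.9807e-7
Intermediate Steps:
X = 257286687050/590259472293 (X = 2*(214116/(-725594) + 2504073/4880907) = 2*(214116*(-1/725594) + 2504073*(1/4880907)) = 2*(-107058/362797 + 834691/1626969) = 2*(128643343525/590259472293) = 257286687050/590259472293 ≈ 0.43589)
1/(5048785 + X) = 1/(5048785 + 257286687050/590259472293) = 1/(2980093427107501055/590259472293) = 590259472293/2980093427107501055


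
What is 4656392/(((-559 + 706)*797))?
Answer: 4656392/117159 ≈ 39.744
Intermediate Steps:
4656392/(((-559 + 706)*797)) = 4656392/((147*797)) = 4656392/117159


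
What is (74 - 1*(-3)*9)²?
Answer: 10201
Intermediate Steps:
(74 - 1*(-3)*9)² = (74 + 3*9)² = (74 + 27)² = 101² = 10201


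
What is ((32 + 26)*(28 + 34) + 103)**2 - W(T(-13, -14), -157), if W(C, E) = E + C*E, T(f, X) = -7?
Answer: 13681659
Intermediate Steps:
((32 + 26)*(28 + 34) + 103)**2 - W(T(-13, -14), -157) = ((32 + 26)*(28 + 34) + 103)**2 - (-157)*(1 - 7) = (58*62 + 103)**2 - (-157)*(-6) = (3596 + 103)**2 - 1*942 = 3699**2 - 942 = 13682601 - 942 = 13681659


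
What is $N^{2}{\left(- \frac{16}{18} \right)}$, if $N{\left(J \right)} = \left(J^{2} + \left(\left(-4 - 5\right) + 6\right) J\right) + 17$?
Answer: $\frac{2745649}{6561} \approx 418.48$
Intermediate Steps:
$N{\left(J \right)} = 17 + J^{2} - 3 J$ ($N{\left(J \right)} = \left(J^{2} + \left(-9 + 6\right) J\right) + 17 = \left(J^{2} - 3 J\right) + 17 = 17 + J^{2} - 3 J$)
$N^{2}{\left(- \frac{16}{18} \right)} = \left(17 + \left(- \frac{16}{18}\right)^{2} - 3 \left(- \frac{16}{18}\right)\right)^{2} = \left(17 + \left(\left(-16\right) \frac{1}{18}\right)^{2} - 3 \left(\left(-16\right) \frac{1}{18}\right)\right)^{2} = \left(17 + \left(- \frac{8}{9}\right)^{2} - - \frac{8}{3}\right)^{2} = \left(17 + \frac{64}{81} + \frac{8}{3}\right)^{2} = \left(\frac{1657}{81}\right)^{2} = \frac{2745649}{6561}$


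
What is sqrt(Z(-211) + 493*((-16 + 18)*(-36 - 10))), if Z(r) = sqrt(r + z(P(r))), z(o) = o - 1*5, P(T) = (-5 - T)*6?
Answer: sqrt(-45356 + 2*sqrt(255)) ≈ 212.89*I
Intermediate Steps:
P(T) = -30 - 6*T
z(o) = -5 + o (z(o) = o - 5 = -5 + o)
Z(r) = sqrt(-35 - 5*r) (Z(r) = sqrt(r + (-5 + (-30 - 6*r))) = sqrt(r + (-35 - 6*r)) = sqrt(-35 - 5*r))
sqrt(Z(-211) + 493*((-16 + 18)*(-36 - 10))) = sqrt(sqrt(-35 - 5*(-211)) + 493*((-16 + 18)*(-36 - 10))) = sqrt(sqrt(-35 + 1055) + 493*(2*(-46))) = sqrt(sqrt(1020) + 493*(-92)) = sqrt(2*sqrt(255) - 45356) = sqrt(-45356 + 2*sqrt(255))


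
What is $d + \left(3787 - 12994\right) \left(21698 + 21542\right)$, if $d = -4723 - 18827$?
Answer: $-398134230$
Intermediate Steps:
$d = -23550$
$d + \left(3787 - 12994\right) \left(21698 + 21542\right) = -23550 + \left(3787 - 12994\right) \left(21698 + 21542\right) = -23550 - 398110680 = -398134230$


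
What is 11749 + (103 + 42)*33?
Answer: 16534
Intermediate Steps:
11749 + (103 + 42)*33 = 11749 + 145*33 = 11749 + 4785 = 16534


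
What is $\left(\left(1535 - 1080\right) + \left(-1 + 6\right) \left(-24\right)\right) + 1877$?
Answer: $2212$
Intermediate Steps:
$\left(\left(1535 - 1080\right) + \left(-1 + 6\right) \left(-24\right)\right) + 1877 = \left(\left(1535 - 1080\right) + 5 \left(-24\right)\right) + 1877 = \left(455 - 120\right) + 1877 = 335 + 1877 = 2212$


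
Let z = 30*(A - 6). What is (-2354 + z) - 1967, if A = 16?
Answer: -4021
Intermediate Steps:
z = 300 (z = 30*(16 - 6) = 30*10 = 300)
(-2354 + z) - 1967 = (-2354 + 300) - 1967 = -2054 - 1967 = -4021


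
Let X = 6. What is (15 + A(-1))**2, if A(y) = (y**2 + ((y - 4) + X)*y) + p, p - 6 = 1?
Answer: 484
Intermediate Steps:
p = 7 (p = 6 + 1 = 7)
A(y) = 7 + y**2 + y*(2 + y) (A(y) = (y**2 + ((y - 4) + 6)*y) + 7 = (y**2 + ((-4 + y) + 6)*y) + 7 = (y**2 + (2 + y)*y) + 7 = (y**2 + y*(2 + y)) + 7 = 7 + y**2 + y*(2 + y))
(15 + A(-1))**2 = (15 + (7 + 2*(-1) + 2*(-1)**2))**2 = (15 + (7 - 2 + 2*1))**2 = (15 + (7 - 2 + 2))**2 = (15 + 7)**2 = 22**2 = 484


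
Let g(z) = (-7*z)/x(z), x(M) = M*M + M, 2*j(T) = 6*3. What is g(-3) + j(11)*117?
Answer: 2113/2 ≈ 1056.5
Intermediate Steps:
j(T) = 9 (j(T) = (6*3)/2 = (1/2)*18 = 9)
x(M) = M + M**2 (x(M) = M**2 + M = M + M**2)
g(z) = -7/(1 + z) (g(z) = (-7*z)/((z*(1 + z))) = (-7*z)*(1/(z*(1 + z))) = -7/(1 + z))
g(-3) + j(11)*117 = -7/(1 - 3) + 9*117 = -7/(-2) + 1053 = -7*(-1/2) + 1053 = 7/2 + 1053 = 2113/2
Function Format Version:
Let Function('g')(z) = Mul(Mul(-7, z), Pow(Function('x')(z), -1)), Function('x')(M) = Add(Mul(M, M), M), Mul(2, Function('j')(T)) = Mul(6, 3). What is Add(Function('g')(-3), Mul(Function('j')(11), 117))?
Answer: Rational(2113, 2) ≈ 1056.5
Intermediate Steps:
Function('j')(T) = 9 (Function('j')(T) = Mul(Rational(1, 2), Mul(6, 3)) = Mul(Rational(1, 2), 18) = 9)
Function('x')(M) = Add(M, Pow(M, 2)) (Function('x')(M) = Add(Pow(M, 2), M) = Add(M, Pow(M, 2)))
Function('g')(z) = Mul(-7, Pow(Add(1, z), -1)) (Function('g')(z) = Mul(Mul(-7, z), Pow(Mul(z, Add(1, z)), -1)) = Mul(Mul(-7, z), Mul(Pow(z, -1), Pow(Add(1, z), -1))) = Mul(-7, Pow(Add(1, z), -1)))
Add(Function('g')(-3), Mul(Function('j')(11), 117)) = Add(Mul(-7, Pow(Add(1, -3), -1)), Mul(9, 117)) = Add(Mul(-7, Pow(-2, -1)), 1053) = Add(Mul(-7, Rational(-1, 2)), 1053) = Add(Rational(7, 2), 1053) = Rational(2113, 2)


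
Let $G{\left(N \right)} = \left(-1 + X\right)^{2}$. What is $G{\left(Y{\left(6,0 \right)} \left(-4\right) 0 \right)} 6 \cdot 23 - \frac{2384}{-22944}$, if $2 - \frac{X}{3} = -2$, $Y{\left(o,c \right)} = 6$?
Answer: $\frac{23945081}{1434} \approx 16698.0$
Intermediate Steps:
$X = 12$ ($X = 6 - -6 = 6 + 6 = 12$)
$G{\left(N \right)} = 121$ ($G{\left(N \right)} = \left(-1 + 12\right)^{2} = 11^{2} = 121$)
$G{\left(Y{\left(6,0 \right)} \left(-4\right) 0 \right)} 6 \cdot 23 - \frac{2384}{-22944} = 121 \cdot 6 \cdot 23 - \frac{2384}{-22944} = 726 \cdot 23 - - \frac{149}{1434} = 16698 + \frac{149}{1434} = \frac{23945081}{1434}$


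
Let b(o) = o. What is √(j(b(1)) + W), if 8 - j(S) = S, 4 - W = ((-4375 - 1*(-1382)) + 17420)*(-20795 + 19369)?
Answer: √20572913 ≈ 4535.7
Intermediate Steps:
W = 20572906 (W = 4 - ((-4375 - 1*(-1382)) + 17420)*(-20795 + 19369) = 4 - ((-4375 + 1382) + 17420)*(-1426) = 4 - (-2993 + 17420)*(-1426) = 4 - 14427*(-1426) = 4 - 1*(-20572902) = 4 + 20572902 = 20572906)
j(S) = 8 - S
√(j(b(1)) + W) = √((8 - 1*1) + 20572906) = √((8 - 1) + 20572906) = √(7 + 20572906) = √20572913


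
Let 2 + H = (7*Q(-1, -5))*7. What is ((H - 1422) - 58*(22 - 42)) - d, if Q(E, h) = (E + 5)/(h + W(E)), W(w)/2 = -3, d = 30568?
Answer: -339348/11 ≈ -30850.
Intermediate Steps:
W(w) = -6 (W(w) = 2*(-3) = -6)
Q(E, h) = (5 + E)/(-6 + h) (Q(E, h) = (E + 5)/(h - 6) = (5 + E)/(-6 + h))
H = -218/11 (H = -2 + (7*((5 - 1)/(-6 - 5)))*7 = -2 + (7*(4/(-11)))*7 = -2 + (7*(-1/11*4))*7 = -2 + (7*(-4/11))*7 = -2 - 28/11*7 = -2 - 196/11 = -218/11 ≈ -19.818)
((H - 1422) - 58*(22 - 42)) - d = ((-218/11 - 1422) - 58*(22 - 42)) - 1*30568 = (-15860/11 - 58*(-20)) - 30568 = (-15860/11 + 1160) - 30568 = -3100/11 - 30568 = -339348/11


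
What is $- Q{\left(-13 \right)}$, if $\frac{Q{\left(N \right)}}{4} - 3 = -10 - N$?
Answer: $-24$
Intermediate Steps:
$Q{\left(N \right)} = -28 - 4 N$ ($Q{\left(N \right)} = 12 + 4 \left(-10 - N\right) = 12 - \left(40 + 4 N\right) = -28 - 4 N$)
$- Q{\left(-13 \right)} = - (-28 - -52) = - (-28 + 52) = \left(-1\right) 24 = -24$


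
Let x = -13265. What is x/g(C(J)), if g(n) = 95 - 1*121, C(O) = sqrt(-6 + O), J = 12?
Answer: 13265/26 ≈ 510.19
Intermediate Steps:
g(n) = -26 (g(n) = 95 - 121 = -26)
x/g(C(J)) = -13265/(-26) = -13265*(-1/26) = 13265/26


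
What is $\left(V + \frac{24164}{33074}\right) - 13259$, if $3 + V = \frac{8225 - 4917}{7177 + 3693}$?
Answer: $- \frac{1191876909022}{89878595} \approx -13261.0$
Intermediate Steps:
$V = - \frac{14651}{5435}$ ($V = -3 + \frac{8225 - 4917}{7177 + 3693} = -3 + \frac{3308}{10870} = -3 + 3308 \cdot \frac{1}{10870} = -3 + \frac{1654}{5435} = - \frac{14651}{5435} \approx -2.6957$)
$\left(V + \frac{24164}{33074}\right) - 13259 = \left(- \frac{14651}{5435} + \frac{24164}{33074}\right) - 13259 = \left(- \frac{14651}{5435} + 24164 \cdot \frac{1}{33074}\right) - 13259 = \left(- \frac{14651}{5435} + \frac{12082}{16537}\right) - 13259 = - \frac{176617917}{89878595} - 13259 = - \frac{1191876909022}{89878595}$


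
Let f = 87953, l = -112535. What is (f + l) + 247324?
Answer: 222742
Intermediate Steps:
(f + l) + 247324 = (87953 - 112535) + 247324 = -24582 + 247324 = 222742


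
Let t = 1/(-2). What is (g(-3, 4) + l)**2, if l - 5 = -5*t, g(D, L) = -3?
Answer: 81/4 ≈ 20.250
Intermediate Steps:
t = -1/2 (t = 1*(-1/2) = -1/2 ≈ -0.50000)
l = 15/2 (l = 5 - 5*(-1/2) = 5 + 5/2 = 15/2 ≈ 7.5000)
(g(-3, 4) + l)**2 = (-3 + 15/2)**2 = (9/2)**2 = 81/4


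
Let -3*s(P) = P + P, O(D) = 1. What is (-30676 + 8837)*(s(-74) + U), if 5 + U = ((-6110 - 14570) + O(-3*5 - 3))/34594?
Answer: -99126456635/103782 ≈ -9.5514e+5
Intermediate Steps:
s(P) = -2*P/3 (s(P) = -(P + P)/3 = -2*P/3)
U = -193649/34594 (U = -5 + ((-6110 - 14570) + 1)/34594 = -5 + (-20680 + 1)*(1/34594) = -5 - 20679*1/34594 = -5 - 20679/34594 = -193649/34594 ≈ -5.5978)
(-30676 + 8837)*(s(-74) + U) = (-30676 + 8837)*(-2/3*(-74) - 193649/34594) = -21839*(148/3 - 193649/34594) = -21839*4538965/103782 = -99126456635/103782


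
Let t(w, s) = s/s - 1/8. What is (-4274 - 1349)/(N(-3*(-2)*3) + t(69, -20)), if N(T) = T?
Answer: -44984/151 ≈ -297.91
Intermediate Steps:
t(w, s) = 7/8 (t(w, s) = 1 - 1*⅛ = 1 - ⅛ = 7/8)
(-4274 - 1349)/(N(-3*(-2)*3) + t(69, -20)) = (-4274 - 1349)/(-3*(-2)*3 + 7/8) = -5623/(6*3 + 7/8) = -5623/(18 + 7/8) = -5623/151/8 = -5623*8/151 = -44984/151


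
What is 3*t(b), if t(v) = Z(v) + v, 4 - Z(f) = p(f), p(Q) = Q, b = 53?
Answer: 12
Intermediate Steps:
Z(f) = 4 - f
t(v) = 4 (t(v) = (4 - v) + v = 4)
3*t(b) = 3*4 = 12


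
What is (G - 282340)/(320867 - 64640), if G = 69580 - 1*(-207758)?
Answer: -5002/256227 ≈ -0.019522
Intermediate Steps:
G = 277338 (G = 69580 + 207758 = 277338)
(G - 282340)/(320867 - 64640) = (277338 - 282340)/(320867 - 64640) = -5002/256227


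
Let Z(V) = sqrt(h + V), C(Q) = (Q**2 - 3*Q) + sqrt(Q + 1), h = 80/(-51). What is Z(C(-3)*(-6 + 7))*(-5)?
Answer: -5*sqrt(42738 + 2601*I*sqrt(2))/51 ≈ -20.287 - 0.8714*I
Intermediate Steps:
h = -80/51 (h = 80*(-1/51) = -80/51 ≈ -1.5686)
C(Q) = Q**2 + sqrt(1 + Q) - 3*Q (C(Q) = (Q**2 - 3*Q) + sqrt(1 + Q) = Q**2 + sqrt(1 + Q) - 3*Q)
Z(V) = sqrt(-80/51 + V)
Z(C(-3)*(-6 + 7))*(-5) = (sqrt(-4080 + 2601*(((-3)**2 + sqrt(1 - 3) - 3*(-3))*(-6 + 7)))/51)*(-5) = (sqrt(-4080 + 2601*((9 + sqrt(-2) + 9)*1))/51)*(-5) = (sqrt(-4080 + 2601*((9 + I*sqrt(2) + 9)*1))/51)*(-5) = (sqrt(-4080 + 2601*((18 + I*sqrt(2))*1))/51)*(-5) = (sqrt(-4080 + 2601*(18 + I*sqrt(2)))/51)*(-5) = (sqrt(-4080 + (46818 + 2601*I*sqrt(2)))/51)*(-5) = (sqrt(42738 + 2601*I*sqrt(2))/51)*(-5) = -5*sqrt(42738 + 2601*I*sqrt(2))/51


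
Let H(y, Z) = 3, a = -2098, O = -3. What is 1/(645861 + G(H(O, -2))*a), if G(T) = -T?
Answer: 1/652155 ≈ 1.5334e-6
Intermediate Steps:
1/(645861 + G(H(O, -2))*a) = 1/(645861 - 1*3*(-2098)) = 1/(645861 - 3*(-2098)) = 1/(645861 + 6294) = 1/652155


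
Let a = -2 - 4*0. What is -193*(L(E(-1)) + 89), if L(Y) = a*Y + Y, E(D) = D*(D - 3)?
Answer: -16405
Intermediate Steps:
E(D) = D*(-3 + D)
a = -2 (a = -2 + 0 = -2)
L(Y) = -Y (L(Y) = -2*Y + Y = -Y)
-193*(L(E(-1)) + 89) = -193*(-(-1)*(-3 - 1) + 89) = -193*(-(-1)*(-4) + 89) = -193*(-1*4 + 89) = -193*(-4 + 89) = -193*85 = -16405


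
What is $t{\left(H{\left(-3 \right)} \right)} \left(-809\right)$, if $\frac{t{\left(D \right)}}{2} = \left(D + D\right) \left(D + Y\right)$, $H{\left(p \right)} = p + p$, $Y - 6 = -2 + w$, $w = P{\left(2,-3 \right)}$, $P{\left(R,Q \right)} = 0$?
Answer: $-38832$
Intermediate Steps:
$w = 0$
$Y = 4$ ($Y = 6 + \left(-2 + 0\right) = 6 - 2 = 4$)
$H{\left(p \right)} = 2 p$
$t{\left(D \right)} = 4 D \left(4 + D\right)$ ($t{\left(D \right)} = 2 \left(D + D\right) \left(D + 4\right) = 2 \cdot 2 D \left(4 + D\right) = 4 D \left(4 + D\right)$)
$t{\left(H{\left(-3 \right)} \right)} \left(-809\right) = 4 \cdot 2 \left(-3\right) \left(4 + 2 \left(-3\right)\right) \left(-809\right) = 4 \left(-6\right) \left(4 - 6\right) \left(-809\right) = 4 \left(-6\right) \left(-2\right) \left(-809\right) = 48 \left(-809\right) = -38832$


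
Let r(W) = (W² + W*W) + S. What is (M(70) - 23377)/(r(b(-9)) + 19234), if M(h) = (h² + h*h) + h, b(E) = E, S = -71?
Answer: -13507/19325 ≈ -0.69894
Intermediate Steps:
M(h) = h + 2*h² (M(h) = (h² + h²) + h = 2*h² + h = h + 2*h²)
r(W) = -71 + 2*W² (r(W) = (W² + W*W) - 71 = (W² + W²) - 71 = 2*W² - 71 = -71 + 2*W²)
(M(70) - 23377)/(r(b(-9)) + 19234) = (70*(1 + 2*70) - 23377)/((-71 + 2*(-9)²) + 19234) = (70*(1 + 140) - 23377)/((-71 + 2*81) + 19234) = (70*141 - 23377)/((-71 + 162) + 19234) = (9870 - 23377)/(91 + 19234) = -13507/19325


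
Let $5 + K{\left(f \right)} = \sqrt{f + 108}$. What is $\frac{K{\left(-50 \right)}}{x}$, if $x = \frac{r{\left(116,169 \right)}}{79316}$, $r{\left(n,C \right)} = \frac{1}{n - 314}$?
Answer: $78522840 - 15704568 \sqrt{58} \approx -4.108 \cdot 10^{7}$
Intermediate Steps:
$r{\left(n,C \right)} = \frac{1}{-314 + n}$
$K{\left(f \right)} = -5 + \sqrt{108 + f}$ ($K{\left(f \right)} = -5 + \sqrt{f + 108} = -5 + \sqrt{108 + f}$)
$x = - \frac{1}{15704568}$ ($x = \frac{1}{\left(-314 + 116\right) 79316} = \frac{1}{-198} \cdot \frac{1}{79316} = \left(- \frac{1}{198}\right) \frac{1}{79316} = - \frac{1}{15704568} \approx -6.3676 \cdot 10^{-8}$)
$\frac{K{\left(-50 \right)}}{x} = \frac{-5 + \sqrt{108 - 50}}{- \frac{1}{15704568}} = \left(-5 + \sqrt{58}\right) \left(-15704568\right) = 78522840 - 15704568 \sqrt{58}$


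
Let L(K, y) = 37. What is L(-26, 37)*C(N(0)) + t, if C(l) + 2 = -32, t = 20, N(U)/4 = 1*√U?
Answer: -1238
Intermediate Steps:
N(U) = 4*√U (N(U) = 4*(1*√U) = 4*√U)
C(l) = -34 (C(l) = -2 - 32 = -34)
L(-26, 37)*C(N(0)) + t = 37*(-34) + 20 = -1258 + 20 = -1238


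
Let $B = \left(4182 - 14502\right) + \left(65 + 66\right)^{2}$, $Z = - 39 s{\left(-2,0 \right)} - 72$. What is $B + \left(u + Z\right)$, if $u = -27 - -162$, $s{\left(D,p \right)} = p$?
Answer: $6904$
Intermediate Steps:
$Z = -72$ ($Z = \left(-39\right) 0 - 72 = 0 - 72 = -72$)
$u = 135$ ($u = -27 + 162 = 135$)
$B = 6841$ ($B = -10320 + 131^{2} = -10320 + 17161 = 6841$)
$B + \left(u + Z\right) = 6841 + \left(135 - 72\right) = 6841 + 63 = 6904$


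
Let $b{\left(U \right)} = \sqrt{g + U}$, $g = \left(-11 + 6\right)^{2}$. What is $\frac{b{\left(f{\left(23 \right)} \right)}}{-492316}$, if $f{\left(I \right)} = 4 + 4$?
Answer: $- \frac{\sqrt{33}}{492316} \approx -1.1668 \cdot 10^{-5}$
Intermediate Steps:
$g = 25$ ($g = \left(-5\right)^{2} = 25$)
$f{\left(I \right)} = 8$
$b{\left(U \right)} = \sqrt{25 + U}$
$\frac{b{\left(f{\left(23 \right)} \right)}}{-492316} = \frac{\sqrt{25 + 8}}{-492316} = \sqrt{33} \left(- \frac{1}{492316}\right) = - \frac{\sqrt{33}}{492316}$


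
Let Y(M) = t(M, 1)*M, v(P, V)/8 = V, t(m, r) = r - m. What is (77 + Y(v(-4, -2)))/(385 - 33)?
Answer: -195/352 ≈ -0.55398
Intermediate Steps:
v(P, V) = 8*V
Y(M) = M*(1 - M) (Y(M) = (1 - M)*M = M*(1 - M))
(77 + Y(v(-4, -2)))/(385 - 33) = (77 + (8*(-2))*(1 - 8*(-2)))/(385 - 33) = (77 - 16*(1 - 1*(-16)))/352 = (77 - 16*(1 + 16))*(1/352) = (77 - 16*17)*(1/352) = (77 - 272)*(1/352) = -195*1/352 = -195/352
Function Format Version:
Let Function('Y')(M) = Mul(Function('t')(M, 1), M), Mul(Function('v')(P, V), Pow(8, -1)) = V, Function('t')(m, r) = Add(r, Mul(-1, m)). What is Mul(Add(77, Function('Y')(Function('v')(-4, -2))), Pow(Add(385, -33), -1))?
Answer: Rational(-195, 352) ≈ -0.55398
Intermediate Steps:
Function('v')(P, V) = Mul(8, V)
Function('Y')(M) = Mul(M, Add(1, Mul(-1, M))) (Function('Y')(M) = Mul(Add(1, Mul(-1, M)), M) = Mul(M, Add(1, Mul(-1, M))))
Mul(Add(77, Function('Y')(Function('v')(-4, -2))), Pow(Add(385, -33), -1)) = Mul(Add(77, Mul(Mul(8, -2), Add(1, Mul(-1, Mul(8, -2))))), Pow(Add(385, -33), -1)) = Mul(Add(77, Mul(-16, Add(1, Mul(-1, -16)))), Pow(352, -1)) = Mul(Add(77, Mul(-16, Add(1, 16))), Rational(1, 352)) = Mul(Add(77, Mul(-16, 17)), Rational(1, 352)) = Mul(Add(77, -272), Rational(1, 352)) = Mul(-195, Rational(1, 352)) = Rational(-195, 352)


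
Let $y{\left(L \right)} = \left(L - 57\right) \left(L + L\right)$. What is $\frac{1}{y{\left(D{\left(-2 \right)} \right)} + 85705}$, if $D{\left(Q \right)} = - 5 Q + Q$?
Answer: $\frac{1}{84921} \approx 1.1776 \cdot 10^{-5}$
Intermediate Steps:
$D{\left(Q \right)} = - 4 Q$
$y{\left(L \right)} = 2 L \left(-57 + L\right)$ ($y{\left(L \right)} = \left(-57 + L\right) 2 L = 2 L \left(-57 + L\right)$)
$\frac{1}{y{\left(D{\left(-2 \right)} \right)} + 85705} = \frac{1}{2 \left(\left(-4\right) \left(-2\right)\right) \left(-57 - -8\right) + 85705} = \frac{1}{2 \cdot 8 \left(-57 + 8\right) + 85705} = \frac{1}{2 \cdot 8 \left(-49\right) + 85705} = \frac{1}{-784 + 85705} = \frac{1}{84921}$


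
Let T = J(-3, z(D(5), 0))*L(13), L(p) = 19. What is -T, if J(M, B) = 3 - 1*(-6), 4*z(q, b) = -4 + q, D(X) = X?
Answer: -171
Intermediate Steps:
z(q, b) = -1 + q/4 (z(q, b) = (-4 + q)/4 = -1 + q/4)
J(M, B) = 9 (J(M, B) = 3 + 6 = 9)
T = 171 (T = 9*19 = 171)
-T = -1*171 = -171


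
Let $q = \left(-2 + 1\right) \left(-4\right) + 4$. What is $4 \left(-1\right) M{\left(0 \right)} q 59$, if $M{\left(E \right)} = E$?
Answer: $0$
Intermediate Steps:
$q = 8$ ($q = \left(-1\right) \left(-4\right) + 4 = 4 + 4 = 8$)
$4 \left(-1\right) M{\left(0 \right)} q 59 = 4 \left(-1\right) 0 \cdot 8 \cdot 59 = \left(-4\right) 0 \cdot 8 \cdot 59 = 0 \cdot 8 \cdot 59 = 0 \cdot 59 = 0$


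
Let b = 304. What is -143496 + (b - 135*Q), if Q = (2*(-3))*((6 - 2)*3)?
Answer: -133472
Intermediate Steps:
Q = -72 (Q = -24*3 = -6*12 = -72)
-143496 + (b - 135*Q) = -143496 + (304 - 135*(-72)) = -143496 + (304 + 9720) = -143496 + 10024 = -133472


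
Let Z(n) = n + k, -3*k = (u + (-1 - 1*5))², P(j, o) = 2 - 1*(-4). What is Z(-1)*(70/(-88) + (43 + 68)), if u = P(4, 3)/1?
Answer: -4849/44 ≈ -110.20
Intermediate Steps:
P(j, o) = 6 (P(j, o) = 2 + 4 = 6)
u = 6 (u = 6/1 = 6*1 = 6)
k = 0 (k = -(6 + (-1 - 1*5))²/3 = -(6 + (-1 - 5))²/3 = -(6 - 6)²/3 = -⅓*0² = -⅓*0 = 0)
Z(n) = n (Z(n) = n + 0 = n)
Z(-1)*(70/(-88) + (43 + 68)) = -(70/(-88) + (43 + 68)) = -(70*(-1/88) + 111) = -(-35/44 + 111) = -1*4849/44 = -4849/44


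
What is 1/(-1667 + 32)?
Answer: -1/1635 ≈ -0.00061162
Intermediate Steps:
1/(-1667 + 32) = 1/(-1635) = -1/1635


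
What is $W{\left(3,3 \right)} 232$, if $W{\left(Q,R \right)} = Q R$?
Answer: $2088$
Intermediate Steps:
$W{\left(3,3 \right)} 232 = 3 \cdot 3 \cdot 232 = 9 \cdot 232 = 2088$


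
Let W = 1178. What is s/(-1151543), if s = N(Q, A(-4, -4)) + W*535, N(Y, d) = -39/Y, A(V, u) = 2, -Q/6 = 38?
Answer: -47897493/87517268 ≈ -0.54729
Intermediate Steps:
Q = -228 (Q = -6*38 = -228)
s = 47897493/76 (s = -39/(-228) + 1178*535 = -39*(-1/228) + 630230 = 13/76 + 630230 = 47897493/76 ≈ 6.3023e+5)
s/(-1151543) = (47897493/76)/(-1151543) = (47897493/76)*(-1/1151543) = -47897493/87517268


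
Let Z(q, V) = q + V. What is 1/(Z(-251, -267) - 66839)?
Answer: -1/67357 ≈ -1.4846e-5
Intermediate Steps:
Z(q, V) = V + q
1/(Z(-251, -267) - 66839) = 1/((-267 - 251) - 66839) = 1/(-518 - 66839) = 1/(-67357) = -1/67357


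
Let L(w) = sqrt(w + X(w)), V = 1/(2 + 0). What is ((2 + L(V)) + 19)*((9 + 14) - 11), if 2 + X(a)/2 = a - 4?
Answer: 252 + 6*I*sqrt(42) ≈ 252.0 + 38.884*I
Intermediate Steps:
X(a) = -12 + 2*a (X(a) = -4 + 2*(a - 4) = -4 + 2*(-4 + a) = -4 + (-8 + 2*a) = -12 + 2*a)
V = 1/2 ≈ 0.50000
L(w) = sqrt(-12 + 3*w) (L(w) = sqrt(w + (-12 + 2*w)) = sqrt(-12 + 3*w))
((2 + L(V)) + 19)*((9 + 14) - 11) = ((2 + sqrt(-12 + 3*(1/2))) + 19)*((9 + 14) - 11) = ((2 + sqrt(-12 + 3/2)) + 19)*(23 - 11) = ((2 + sqrt(-21/2)) + 19)*12 = ((2 + I*sqrt(42)/2) + 19)*12 = (21 + I*sqrt(42)/2)*12 = 252 + 6*I*sqrt(42)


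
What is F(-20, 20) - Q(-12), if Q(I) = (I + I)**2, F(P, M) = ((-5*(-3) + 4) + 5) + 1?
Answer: -551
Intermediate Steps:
F(P, M) = 25 (F(P, M) = ((15 + 4) + 5) + 1 = (19 + 5) + 1 = 24 + 1 = 25)
Q(I) = 4*I**2 (Q(I) = (2*I)**2 = 4*I**2)
F(-20, 20) - Q(-12) = 25 - 4*(-12)**2 = 25 - 4*144 = 25 - 1*576 = 25 - 576 = -551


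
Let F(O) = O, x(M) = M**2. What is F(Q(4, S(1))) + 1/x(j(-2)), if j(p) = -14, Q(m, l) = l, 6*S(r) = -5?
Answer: -487/588 ≈ -0.82823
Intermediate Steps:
S(r) = -5/6 (S(r) = (1/6)*(-5) = -5/6)
F(Q(4, S(1))) + 1/x(j(-2)) = -5/6 + 1/((-14)**2) = -5/6 + 1/196 = -487/588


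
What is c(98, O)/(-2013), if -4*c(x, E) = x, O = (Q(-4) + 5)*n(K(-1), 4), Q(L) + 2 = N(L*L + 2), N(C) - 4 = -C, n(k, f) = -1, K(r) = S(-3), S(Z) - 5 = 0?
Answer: 49/4026 ≈ 0.012171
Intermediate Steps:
S(Z) = 5 (S(Z) = 5 + 0 = 5)
K(r) = 5
N(C) = 4 - C
Q(L) = -L**2 (Q(L) = -2 + (4 - (L*L + 2)) = -2 + (4 - (L**2 + 2)) = -2 + (4 - (2 + L**2)) = -2 + (4 + (-2 - L**2)) = -2 + (2 - L**2) = -L**2)
O = 11 (O = (-1*(-4)**2 + 5)*(-1) = (-1*16 + 5)*(-1) = (-16 + 5)*(-1) = -11*(-1) = 11)
c(x, E) = -x/4
c(98, O)/(-2013) = -1/4*98/(-2013) = -49/2*(-1/2013) = 49/4026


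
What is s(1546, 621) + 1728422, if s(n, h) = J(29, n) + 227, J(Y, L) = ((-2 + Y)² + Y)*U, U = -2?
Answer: 1727133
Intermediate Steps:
J(Y, L) = -2*Y - 2*(-2 + Y)² (J(Y, L) = ((-2 + Y)² + Y)*(-2) = (Y + (-2 + Y)²)*(-2) = -2*Y - 2*(-2 + Y)²)
s(n, h) = -1289 (s(n, h) = (-2*29 - 2*(-2 + 29)²) + 227 = (-58 - 2*27²) + 227 = (-58 - 2*729) + 227 = (-58 - 1458) + 227 = -1516 + 227 = -1289)
s(1546, 621) + 1728422 = -1289 + 1728422 = 1727133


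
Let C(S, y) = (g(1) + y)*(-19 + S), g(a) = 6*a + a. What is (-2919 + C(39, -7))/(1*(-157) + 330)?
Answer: -2919/173 ≈ -16.873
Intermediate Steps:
g(a) = 7*a
C(S, y) = (-19 + S)*(7 + y) (C(S, y) = (7*1 + y)*(-19 + S) = (7 + y)*(-19 + S) = (-19 + S)*(7 + y))
(-2919 + C(39, -7))/(1*(-157) + 330) = (-2919 + (-133 - 19*(-7) + 7*39 + 39*(-7)))/(1*(-157) + 330) = (-2919 + (-133 + 133 + 273 - 273))/(-157 + 330) = (-2919 + 0)/173 = -2919*1/173 = -2919/173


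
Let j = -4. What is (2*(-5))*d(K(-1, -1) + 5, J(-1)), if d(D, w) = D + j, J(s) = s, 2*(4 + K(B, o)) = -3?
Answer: 45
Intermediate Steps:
K(B, o) = -11/2 (K(B, o) = -4 + (½)*(-3) = -4 - 3/2 = -11/2)
d(D, w) = -4 + D (d(D, w) = D - 4 = -4 + D)
(2*(-5))*d(K(-1, -1) + 5, J(-1)) = (2*(-5))*(-4 + (-11/2 + 5)) = -10*(-4 - ½) = -10*(-9/2) = 45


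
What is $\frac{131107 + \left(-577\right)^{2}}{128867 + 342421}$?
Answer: $\frac{116009}{117822} \approx 0.98461$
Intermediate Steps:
$\frac{131107 + \left(-577\right)^{2}}{128867 + 342421} = \frac{131107 + 332929}{471288} = 464036 \cdot \frac{1}{471288} = \frac{116009}{117822}$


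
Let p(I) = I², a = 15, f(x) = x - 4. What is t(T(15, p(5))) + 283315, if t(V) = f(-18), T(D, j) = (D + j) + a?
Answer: 283293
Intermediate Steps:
f(x) = -4 + x
T(D, j) = 15 + D + j (T(D, j) = (D + j) + 15 = 15 + D + j)
t(V) = -22 (t(V) = -4 - 18 = -22)
t(T(15, p(5))) + 283315 = -22 + 283315 = 283293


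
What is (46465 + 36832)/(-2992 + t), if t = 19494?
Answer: 83297/16502 ≈ 5.0477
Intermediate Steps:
(46465 + 36832)/(-2992 + t) = (46465 + 36832)/(-2992 + 19494) = 83297/16502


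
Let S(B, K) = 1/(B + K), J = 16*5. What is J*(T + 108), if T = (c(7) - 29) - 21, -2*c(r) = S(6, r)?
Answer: 60280/13 ≈ 4636.9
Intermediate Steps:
J = 80
c(r) = -1/(2*(6 + r))
T = -1301/26 (T = (-1/(12 + 2*7) - 29) - 21 = (-1/(12 + 14) - 29) - 21 = (-1/26 - 29) - 21 = -755/26 - 21 = -1301/26 ≈ -50.038)
J*(T + 108) = 80*(-1301/26 + 108) = 80*(1507/26) = 60280/13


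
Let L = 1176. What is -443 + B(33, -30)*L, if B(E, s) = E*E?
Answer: 1280221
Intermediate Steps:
B(E, s) = E**2
-443 + B(33, -30)*L = -443 + 33**2*1176 = -443 + 1089*1176 = -443 + 1280664 = 1280221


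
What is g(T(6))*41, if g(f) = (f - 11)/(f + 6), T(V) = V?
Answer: -205/12 ≈ -17.083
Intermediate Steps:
g(f) = (-11 + f)/(6 + f)
g(T(6))*41 = ((-11 + 6)/(6 + 6))*41 = (-5/12)*41 = ((1/12)*(-5))*41 = -5/12*41 = -205/12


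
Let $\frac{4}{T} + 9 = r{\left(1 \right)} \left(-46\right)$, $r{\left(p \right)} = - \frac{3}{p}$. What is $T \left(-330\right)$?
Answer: $- \frac{440}{43} \approx -10.233$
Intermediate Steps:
$T = \frac{4}{129}$ ($T = \frac{4}{-9 + - \frac{3}{1} \left(-46\right)} = \frac{4}{-9 + \left(-3\right) 1 \left(-46\right)} = \frac{4}{-9 - -138} = \frac{4}{-9 + 138} = \frac{4}{129} \approx 0.031008$)
$T \left(-330\right) = \frac{4}{129} \left(-330\right) = - \frac{440}{43}$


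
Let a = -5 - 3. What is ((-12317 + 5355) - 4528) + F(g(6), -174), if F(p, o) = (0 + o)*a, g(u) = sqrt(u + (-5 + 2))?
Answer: -10098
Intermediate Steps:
a = -8
g(u) = sqrt(-3 + u) (g(u) = sqrt(u - 3) = sqrt(-3 + u))
F(p, o) = -8*o (F(p, o) = (0 + o)*(-8) = o*(-8) = -8*o)
((-12317 + 5355) - 4528) + F(g(6), -174) = ((-12317 + 5355) - 4528) - 8*(-174) = (-6962 - 4528) + 1392 = -11490 + 1392 = -10098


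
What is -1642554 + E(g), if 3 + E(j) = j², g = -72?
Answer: -1637373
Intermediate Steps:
E(j) = -3 + j²
-1642554 + E(g) = -1642554 + (-3 + (-72)²) = -1642554 + (-3 + 5184) = -1642554 + 5181 = -1637373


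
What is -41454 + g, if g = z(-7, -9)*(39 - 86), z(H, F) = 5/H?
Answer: -289943/7 ≈ -41420.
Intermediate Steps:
g = 235/7 (g = (5/(-7))*(39 - 86) = (5*(-⅐))*(-47) = -5/7*(-47) = 235/7 ≈ 33.571)
-41454 + g = -41454 + 235/7 = -289943/7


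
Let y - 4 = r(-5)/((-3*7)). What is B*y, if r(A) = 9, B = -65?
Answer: -1625/7 ≈ -232.14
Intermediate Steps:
y = 25/7 (y = 4 + 9/((-3*7)) = 4 + 9/(-21) = 4 + 9*(-1/21) = 4 - 3/7 = 25/7 ≈ 3.5714)
B*y = -65*25/7 = -1625/7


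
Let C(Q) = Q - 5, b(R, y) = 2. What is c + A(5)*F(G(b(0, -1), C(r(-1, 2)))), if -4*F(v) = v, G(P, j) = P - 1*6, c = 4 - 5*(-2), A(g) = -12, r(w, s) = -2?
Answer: 2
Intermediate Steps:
c = 14 (c = 4 + 10 = 14)
C(Q) = -5 + Q
G(P, j) = -6 + P (G(P, j) = P - 6 = -6 + P)
F(v) = -v/4
c + A(5)*F(G(b(0, -1), C(r(-1, 2)))) = 14 - (-3)*(-6 + 2) = 14 - (-3)*(-4) = 14 - 12*1 = 14 - 12 = 2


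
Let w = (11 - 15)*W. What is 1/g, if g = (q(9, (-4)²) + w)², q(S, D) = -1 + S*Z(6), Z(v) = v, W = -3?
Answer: 1/4225 ≈ 0.00023669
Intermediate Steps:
q(S, D) = -1 + 6*S (q(S, D) = -1 + S*6 = -1 + 6*S)
w = 12 (w = (11 - 15)*(-3) = -4*(-3) = 12)
g = 4225 (g = ((-1 + 6*9) + 12)² = ((-1 + 54) + 12)² = (53 + 12)² = 65² = 4225)
1/g = 1/4225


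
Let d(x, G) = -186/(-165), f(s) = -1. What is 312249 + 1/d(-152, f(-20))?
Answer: 19359493/62 ≈ 3.1225e+5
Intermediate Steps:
d(x, G) = 62/55 (d(x, G) = -186*(-1/165) = 62/55)
312249 + 1/d(-152, f(-20)) = 312249 + 1/(62/55) = 312249 + 55/62 = 19359493/62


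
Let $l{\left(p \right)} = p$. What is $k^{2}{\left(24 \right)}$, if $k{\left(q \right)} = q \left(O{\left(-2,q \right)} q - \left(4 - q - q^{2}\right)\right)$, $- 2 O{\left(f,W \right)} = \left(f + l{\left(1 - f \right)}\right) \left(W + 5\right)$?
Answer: $35426304$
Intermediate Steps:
$O{\left(f,W \right)} = - \frac{5}{2} - \frac{W}{2}$ ($O{\left(f,W \right)} = - \frac{\left(f - \left(-1 + f\right)\right) \left(W + 5\right)}{2} = - \frac{1 \left(5 + W\right)}{2} = - \frac{5 + W}{2} = - \frac{5}{2} - \frac{W}{2}$)
$k{\left(q \right)} = q \left(-4 + q + q^{2} + q \left(- \frac{5}{2} - \frac{q}{2}\right)\right)$ ($k{\left(q \right)} = q \left(\left(- \frac{5}{2} - \frac{q}{2}\right) q - \left(4 - q - q^{2}\right)\right) = q \left(q \left(- \frac{5}{2} - \frac{q}{2}\right) - \left(4 - q - q^{2}\right)\right) = q \left(q \left(- \frac{5}{2} - \frac{q}{2}\right) + \left(-4 + q + q^{2}\right)\right) = q \left(-4 + q + q^{2} + q \left(- \frac{5}{2} - \frac{q}{2}\right)\right)$)
$k^{2}{\left(24 \right)} = \left(\frac{1}{2} \cdot 24 \left(-8 + 24^{2} - 72\right)\right)^{2} = \left(\frac{1}{2} \cdot 24 \left(-8 + 576 - 72\right)\right)^{2} = \left(\frac{1}{2} \cdot 24 \cdot 496\right)^{2} = 5952^{2} = 35426304$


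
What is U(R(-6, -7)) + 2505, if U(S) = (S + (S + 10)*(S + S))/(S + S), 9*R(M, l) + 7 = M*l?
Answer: 45349/18 ≈ 2519.4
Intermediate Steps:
R(M, l) = -7/9 + M*l/9 (R(M, l) = -7/9 + (M*l)/9 = -7/9 + M*l/9)
U(S) = (S + 2*S*(10 + S))/(2*S) (U(S) = (S + (10 + S)*(2*S))/((2*S)) = (S + 2*S*(10 + S))*(1/(2*S)) = (S + 2*S*(10 + S))/(2*S))
U(R(-6, -7)) + 2505 = (21/2 + (-7/9 + (⅑)*(-6)*(-7))) + 2505 = (21/2 + (-7/9 + 14/3)) + 2505 = (21/2 + 35/9) + 2505 = 259/18 + 2505 = 45349/18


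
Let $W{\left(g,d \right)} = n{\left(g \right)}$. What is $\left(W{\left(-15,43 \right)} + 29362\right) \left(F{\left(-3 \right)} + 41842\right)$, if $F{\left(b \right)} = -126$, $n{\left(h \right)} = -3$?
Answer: $1224740044$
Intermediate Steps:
$W{\left(g,d \right)} = -3$
$\left(W{\left(-15,43 \right)} + 29362\right) \left(F{\left(-3 \right)} + 41842\right) = \left(-3 + 29362\right) \left(-126 + 41842\right) = 29359 \cdot 41716 = 1224740044$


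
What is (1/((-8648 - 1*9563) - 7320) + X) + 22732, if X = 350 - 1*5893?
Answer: 438852358/25531 ≈ 17189.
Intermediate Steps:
X = -5543 (X = 350 - 5893 = -5543)
(1/((-8648 - 1*9563) - 7320) + X) + 22732 = (1/((-8648 - 1*9563) - 7320) - 5543) + 22732 = (1/((-8648 - 9563) - 7320) - 5543) + 22732 = (1/(-18211 - 7320) - 5543) + 22732 = (1/(-25531) - 5543) + 22732 = (-1/25531 - 5543) + 22732 = -141518334/25531 + 22732 = 438852358/25531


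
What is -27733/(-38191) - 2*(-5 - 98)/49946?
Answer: 696509882/953743843 ≈ 0.73029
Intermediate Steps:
-27733/(-38191) - 2*(-5 - 98)/49946 = -27733*(-1/38191) - 2*(-103)*(1/49946) = 27733/38191 + 206*(1/49946) = 27733/38191 + 103/24973 = 696509882/953743843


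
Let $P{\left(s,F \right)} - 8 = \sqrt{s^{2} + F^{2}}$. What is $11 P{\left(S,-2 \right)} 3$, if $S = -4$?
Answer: $264 + 66 \sqrt{5} \approx 411.58$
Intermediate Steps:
$P{\left(s,F \right)} = 8 + \sqrt{F^{2} + s^{2}}$ ($P{\left(s,F \right)} = 8 + \sqrt{s^{2} + F^{2}} = 8 + \sqrt{F^{2} + s^{2}}$)
$11 P{\left(S,-2 \right)} 3 = 11 \left(8 + \sqrt{\left(-2\right)^{2} + \left(-4\right)^{2}}\right) 3 = 11 \left(8 + \sqrt{4 + 16}\right) 3 = 11 \left(8 + \sqrt{20}\right) 3 = 11 \left(8 + 2 \sqrt{5}\right) 3 = \left(88 + 22 \sqrt{5}\right) 3 = 264 + 66 \sqrt{5}$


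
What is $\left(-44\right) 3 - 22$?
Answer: $-154$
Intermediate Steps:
$\left(-44\right) 3 - 22 = -132 - 22 = -154$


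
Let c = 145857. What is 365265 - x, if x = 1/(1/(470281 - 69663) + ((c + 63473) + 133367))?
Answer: 50147446167742337/137290586747 ≈ 3.6527e+5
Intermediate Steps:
x = 400618/137290586747 (x = 1/(1/(470281 - 69663) + ((145857 + 63473) + 133367)) = 1/(1/400618 + (209330 + 133367)) = 1/(1/400618 + 342697) = 1/(137290586747/400618) = 400618/137290586747 ≈ 2.9180e-6)
365265 - x = 365265 - 1*400618/137290586747 = 365265 - 400618/137290586747 = 50147446167742337/137290586747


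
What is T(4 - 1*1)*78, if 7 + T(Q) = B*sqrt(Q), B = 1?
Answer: -546 + 78*sqrt(3) ≈ -410.90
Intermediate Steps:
T(Q) = -7 + sqrt(Q) (T(Q) = -7 + 1*sqrt(Q) = -7 + sqrt(Q))
T(4 - 1*1)*78 = (-7 + sqrt(4 - 1*1))*78 = (-7 + sqrt(4 - 1))*78 = (-7 + sqrt(3))*78 = -546 + 78*sqrt(3)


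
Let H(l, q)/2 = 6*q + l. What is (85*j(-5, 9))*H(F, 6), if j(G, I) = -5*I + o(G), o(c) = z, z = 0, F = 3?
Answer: -298350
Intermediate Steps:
o(c) = 0
j(G, I) = -5*I (j(G, I) = -5*I + 0 = -5*I)
H(l, q) = 2*l + 12*q (H(l, q) = 2*(6*q + l) = 2*(l + 6*q) = 2*l + 12*q)
(85*j(-5, 9))*H(F, 6) = (85*(-5*9))*(2*3 + 12*6) = (85*(-45))*(6 + 72) = -3825*78 = -298350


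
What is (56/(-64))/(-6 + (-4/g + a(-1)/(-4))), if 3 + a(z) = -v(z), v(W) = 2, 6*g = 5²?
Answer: 175/1142 ≈ 0.15324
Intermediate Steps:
g = 25/6 (g = (⅙)*5² = (⅙)*25 = 25/6 ≈ 4.1667)
a(z) = -5 (a(z) = -3 - 1*2 = -3 - 2 = -5)
(56/(-64))/(-6 + (-4/g + a(-1)/(-4))) = (56/(-64))/(-6 + (-4/25/6 - 5/(-4))) = (56*(-1/64))/(-6 + (-4*6/25 - 5*(-¼))) = -7/(8*(-6 + (-24/25 + 5/4))) = -7/(8*(-6 + 29/100)) = -7/(8*(-571/100)) = -7/8*(-100/571) = 175/1142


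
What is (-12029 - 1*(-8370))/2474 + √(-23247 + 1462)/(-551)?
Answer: -3659/2474 - I*√21785/551 ≈ -1.479 - 0.26787*I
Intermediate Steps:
(-12029 - 1*(-8370))/2474 + √(-23247 + 1462)/(-551) = (-12029 + 8370)*(1/2474) + √(-21785)*(-1/551) = -3659*1/2474 + (I*√21785)*(-1/551) = -3659/2474 - I*√21785/551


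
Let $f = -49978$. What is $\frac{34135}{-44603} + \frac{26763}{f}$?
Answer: $- \frac{2899709119}{2229168734} \approx -1.3008$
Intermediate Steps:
$\frac{34135}{-44603} + \frac{26763}{f} = \frac{34135}{-44603} + \frac{26763}{-49978} = 34135 \left(- \frac{1}{44603}\right) + 26763 \left(- \frac{1}{49978}\right) = - \frac{34135}{44603} - \frac{26763}{49978} = - \frac{2899709119}{2229168734}$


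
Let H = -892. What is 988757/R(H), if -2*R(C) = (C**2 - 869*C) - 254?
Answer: -89887/71389 ≈ -1.2591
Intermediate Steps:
R(C) = 127 - C**2/2 + 869*C/2 (R(C) = -((C**2 - 869*C) - 254)/2 = -(-254 + C**2 - 869*C)/2 = 127 - C**2/2 + 869*C/2)
988757/R(H) = 988757/(127 - 1/2*(-892)**2 + (869/2)*(-892)) = 988757/(127 - 1/2*795664 - 387574) = 988757/(127 - 397832 - 387574) = 988757/(-785279) = 988757*(-1/785279) = -89887/71389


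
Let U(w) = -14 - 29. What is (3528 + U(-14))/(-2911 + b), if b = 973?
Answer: -205/114 ≈ -1.7982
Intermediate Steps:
U(w) = -43
(3528 + U(-14))/(-2911 + b) = (3528 - 43)/(-2911 + 973) = 3485/(-1938) = 3485*(-1/1938) = -205/114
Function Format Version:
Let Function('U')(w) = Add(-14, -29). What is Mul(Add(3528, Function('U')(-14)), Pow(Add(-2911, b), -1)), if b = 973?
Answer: Rational(-205, 114) ≈ -1.7982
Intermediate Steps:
Function('U')(w) = -43
Mul(Add(3528, Function('U')(-14)), Pow(Add(-2911, b), -1)) = Mul(Add(3528, -43), Pow(Add(-2911, 973), -1)) = Mul(3485, Pow(-1938, -1)) = Mul(3485, Rational(-1, 1938)) = Rational(-205, 114)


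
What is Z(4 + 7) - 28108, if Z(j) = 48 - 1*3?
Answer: -28063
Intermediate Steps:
Z(j) = 45 (Z(j) = 48 - 3 = 45)
Z(4 + 7) - 28108 = 45 - 28108 = -28063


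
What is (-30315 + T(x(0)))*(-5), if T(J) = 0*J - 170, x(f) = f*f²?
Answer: 152425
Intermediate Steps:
x(f) = f³
T(J) = -170 (T(J) = 0 - 170 = -170)
(-30315 + T(x(0)))*(-5) = (-30315 - 170)*(-5) = -30485*(-5) = 152425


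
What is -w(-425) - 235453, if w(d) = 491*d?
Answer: -26778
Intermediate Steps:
-w(-425) - 235453 = -491*(-425) - 235453 = -1*(-208675) - 235453 = 208675 - 235453 = -26778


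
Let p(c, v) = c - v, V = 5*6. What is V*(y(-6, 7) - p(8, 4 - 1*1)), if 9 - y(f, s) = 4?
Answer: 0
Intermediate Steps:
y(f, s) = 5 (y(f, s) = 9 - 1*4 = 9 - 4 = 5)
V = 30
V*(y(-6, 7) - p(8, 4 - 1*1)) = 30*(5 - (8 - (4 - 1*1))) = 30*(5 - (8 - (4 - 1))) = 30*(5 - (8 - 1*3)) = 30*(5 - (8 - 3)) = 30*(5 - 1*5) = 30*(5 - 5) = 30*0 = 0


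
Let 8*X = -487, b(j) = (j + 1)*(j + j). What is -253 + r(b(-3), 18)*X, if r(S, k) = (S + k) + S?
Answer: -11239/4 ≈ -2809.8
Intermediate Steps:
b(j) = 2*j*(1 + j) (b(j) = (1 + j)*(2*j) = 2*j*(1 + j))
r(S, k) = k + 2*S
X = -487/8 (X = (1/8)*(-487) = -487/8 ≈ -60.875)
-253 + r(b(-3), 18)*X = -253 + (18 + 2*(2*(-3)*(1 - 3)))*(-487/8) = -253 + (18 + 2*(2*(-3)*(-2)))*(-487/8) = -253 + (18 + 2*12)*(-487/8) = -253 + (18 + 24)*(-487/8) = -253 + 42*(-487/8) = -253 - 10227/4 = -11239/4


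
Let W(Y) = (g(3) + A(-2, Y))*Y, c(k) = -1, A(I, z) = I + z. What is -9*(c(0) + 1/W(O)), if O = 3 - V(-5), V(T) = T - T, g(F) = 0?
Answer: 6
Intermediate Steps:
V(T) = 0
O = 3 (O = 3 - 1*0 = 3 + 0 = 3)
W(Y) = Y*(-2 + Y) (W(Y) = (0 + (-2 + Y))*Y = (-2 + Y)*Y = Y*(-2 + Y))
-9*(c(0) + 1/W(O)) = -9*(-1 + 1/(3*(-2 + 3))) = -9*(-1 + 1/(3*1)) = -9*(-1 + 1/3) = -9*(-1 + ⅓) = -9*(-⅔) = 6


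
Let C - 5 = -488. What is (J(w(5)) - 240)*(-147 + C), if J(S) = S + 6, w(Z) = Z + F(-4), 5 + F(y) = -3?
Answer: 149310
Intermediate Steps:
C = -483 (C = 5 - 488 = -483)
F(y) = -8 (F(y) = -5 - 3 = -8)
w(Z) = -8 + Z (w(Z) = Z - 8 = -8 + Z)
J(S) = 6 + S
(J(w(5)) - 240)*(-147 + C) = ((6 + (-8 + 5)) - 240)*(-147 - 483) = ((6 - 3) - 240)*(-630) = (3 - 240)*(-630) = -237*(-630) = 149310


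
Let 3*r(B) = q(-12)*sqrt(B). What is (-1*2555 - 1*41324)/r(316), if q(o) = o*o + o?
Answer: -3989*sqrt(79)/632 ≈ -56.100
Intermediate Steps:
q(o) = o + o**2 (q(o) = o**2 + o = o + o**2)
r(B) = 44*sqrt(B) (r(B) = ((-12*(1 - 12))*sqrt(B))/3 = ((-12*(-11))*sqrt(B))/3 = (132*sqrt(B))/3 = 44*sqrt(B))
(-1*2555 - 1*41324)/r(316) = (-1*2555 - 1*41324)/((44*sqrt(316))) = (-2555 - 41324)/((44*(2*sqrt(79)))) = -43879*sqrt(79)/6952 = -3989*sqrt(79)/632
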